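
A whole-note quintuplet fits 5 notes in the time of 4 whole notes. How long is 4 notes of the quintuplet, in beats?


Reasoning:
Quintuplet: 5 notes occupy the space of 4 whole notes
Space = 4 × 4 = 16 beats
Each quintuplet note = 16 / 5 = 16/5 beats
4 notes = 4 × 16/5 = 64/5
= 64/5 beats


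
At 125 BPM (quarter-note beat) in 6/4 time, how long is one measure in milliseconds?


Step by step:
Quarter-note beat duration = 60000 / 125 ms
Beats per measure (6/4) = 6
One measure = 6 × 60000 / 125 = 360000 / 125 ms
= 2880.0 ms


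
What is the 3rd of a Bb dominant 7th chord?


Step by step:
Dominant 7th chord = root + major 3rd + perfect 5th + minor 7th
Seventh chords stack in thirds, so the letter names are B-D-F-A
Root: Bb
Major 3rd above Bb: D
Perfect 5th above Bb: F
Minor 7th above Bb: Ab
The 3rd = D


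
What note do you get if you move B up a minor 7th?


Solution.
minor 7th: 7 letter names, 10 semitones
Letter: B + 6 → A
Pitch: B + 10 semitones, spelled as an A → A
= A


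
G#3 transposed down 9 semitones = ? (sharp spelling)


G#3: chromatic position 8 in octave 3 → absolute = 3×12 + 8 = 44
Transpose down 9: 44 - 9 = 35
35 = 2×12 + 11 → B in octave 2
Result = B2


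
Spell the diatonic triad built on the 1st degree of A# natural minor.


A# natural minor scale: A# B# C# D# E# F# G#
Diatonic triad on degree 1 stacks scale notes 1, 3, 5: A# C# E#
A#→C# = 3 semitones; A#→E# = 7 semitones → minor triad
= A# C# E# (minor)


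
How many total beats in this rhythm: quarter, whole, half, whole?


Step by step:
Beat values:
  quarter = 1 beat
  whole = 4 beats
  half = 2 beats
  whole = 4 beats
Sum = 1 + 4 + 2 + 4
= 11 beats


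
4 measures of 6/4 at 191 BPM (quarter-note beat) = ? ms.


Solution.
Quarter-note beat duration = 60000 / 191 ms
Beats per measure (6/4) = 6
One measure = 6 × 60000 / 191 = 360000 / 191 ms
4 measures = 4 × 360000 / 191 = 1440000 / 191
= 7539.3 ms


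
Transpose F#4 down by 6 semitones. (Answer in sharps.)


Working:
F#4: chromatic position 6 in octave 4 → absolute = 4×12 + 6 = 54
Transpose down 6: 54 - 6 = 48
48 = 4×12 + 0 → C in octave 4
Result = C4


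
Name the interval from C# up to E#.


Working:
Letter names: C → E spans 3 letter names → a 3rd
Semitones: C# → E# = 4 half-steps
A 3rd of 4 semitones is a major 3rd
= major 3rd


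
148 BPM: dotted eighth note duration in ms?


Solution.
One quarter-note beat = 60000 / BPM = 60000 / 148 ms
Dotted eighth note = 3/4 × quarter note
Duration = 3/4 × 60000 / 148 = 45000 / 148
= 304.1 ms


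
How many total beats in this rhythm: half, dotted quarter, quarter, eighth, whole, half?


Solution.
Beat values:
  half = 2 beats
  dotted quarter = 1.5 beats
  quarter = 1 beat
  eighth = 0.5 beats
  whole = 4 beats
  half = 2 beats
Sum = 2 + 1.5 + 1 + 0.5 + 4 + 2
= 11 beats


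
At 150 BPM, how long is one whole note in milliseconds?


Reasoning:
One quarter-note beat = 60000 / BPM = 60000 / 150 ms
Whole note = 4 × quarter note
Duration = 4 × 60000 / 150 = 240000 / 150
= 1600.0 ms


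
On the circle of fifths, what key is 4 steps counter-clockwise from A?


Working:
Each counter-clockwise step moves down a perfect 5th (= up a perfect 4th)
From A: A → D → G → C → F
= F


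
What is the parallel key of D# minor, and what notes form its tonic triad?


Parallel keys share the same tonic but differ in mode
D# minor → parallel is D# major
Tonic triad of D# major = D# F## A#
= D# major; triad = D# F## A#


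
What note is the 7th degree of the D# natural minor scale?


Step by step:
Natural minor scale pattern: W-H-W-W-H-W-W (2-1-2-2-1-2-2 semitones)
Starting from D#:
  D# + 2 semitones → E#
  E# + 1 semitone → F#
  F# + 2 semitones → G#
  G# + 2 semitones → A#
  A# + 1 semitone → B
  B + 2 semitones → C#
  C# + 2 semitones → D#
Scale: D# E# F# G# A# B C#
Degree 7 = C#


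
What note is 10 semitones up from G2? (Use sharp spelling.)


Reasoning:
G2: chromatic position 7 in octave 2 → absolute = 2×12 + 7 = 31
Transpose up 10: 31 + 10 = 41
41 = 3×12 + 5 → F in octave 3
Result = F3


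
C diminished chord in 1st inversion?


Step by step:
Root position: C Eb Gb
1st inversion: move root up an octave
Bass note: Eb
Notes (bottom to top) = Eb Gb C


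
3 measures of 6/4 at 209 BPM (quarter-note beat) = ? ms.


Let's work it out.
Quarter-note beat duration = 60000 / 209 ms
Beats per measure (6/4) = 6
One measure = 6 × 60000 / 209 = 360000 / 209 ms
3 measures = 3 × 360000 / 209 = 1080000 / 209
= 5167.5 ms


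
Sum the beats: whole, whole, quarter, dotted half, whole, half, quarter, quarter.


Beat values:
  whole = 4 beats
  whole = 4 beats
  quarter = 1 beat
  dotted half = 3 beats
  whole = 4 beats
  half = 2 beats
  quarter = 1 beat
  quarter = 1 beat
Sum = 4 + 4 + 1 + 3 + 4 + 2 + 1 + 1
= 20 beats


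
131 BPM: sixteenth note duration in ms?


Let's work it out.
One quarter-note beat = 60000 / BPM = 60000 / 131 ms
Sixteenth note = 1/4 × quarter note
Duration = 1/4 × 60000 / 131 = 15000 / 131
= 114.5 ms


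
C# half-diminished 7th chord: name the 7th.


Solution.
Half-diminished 7th chord = root + minor 3rd + diminished 5th + minor 7th
Seventh chords stack in thirds, so the letter names are C-E-G-B
Root: C#
Minor 3rd above C#: E
Diminished 5th above C#: G
Minor 7th above C#: B
The 7th = B


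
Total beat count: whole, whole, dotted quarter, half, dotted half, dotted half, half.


Let's work it out.
Beat values:
  whole = 4 beats
  whole = 4 beats
  dotted quarter = 1.5 beats
  half = 2 beats
  dotted half = 3 beats
  dotted half = 3 beats
  half = 2 beats
Sum = 4 + 4 + 1.5 + 2 + 3 + 3 + 2
= 19.5 beats


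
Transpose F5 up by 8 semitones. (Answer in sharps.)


Working:
F5: chromatic position 5 in octave 5 → absolute = 5×12 + 5 = 65
Transpose up 8: 65 + 8 = 73
73 = 6×12 + 1 → C# in octave 6
Result = C#6


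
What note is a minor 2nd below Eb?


A 2nd spans 2 letter names, so from E we land on D
A minor 2nd = 1 semitone below Eb
Spell D at that pitch: D
= D


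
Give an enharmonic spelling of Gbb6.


Enharmonic notes sound the same pitch but are spelled with different letter names
Gbb and F name the same pitch class
= F6


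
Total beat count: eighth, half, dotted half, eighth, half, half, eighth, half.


Beat values:
  eighth = 0.5 beats
  half = 2 beats
  dotted half = 3 beats
  eighth = 0.5 beats
  half = 2 beats
  half = 2 beats
  eighth = 0.5 beats
  half = 2 beats
Sum = 0.5 + 2 + 3 + 0.5 + 2 + 2 + 0.5 + 2
= 12.5 beats


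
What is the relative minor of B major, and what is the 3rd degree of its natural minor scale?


Let's work it out.
The relative minor shares the major's key signature and starts on its 6th degree
6th degree = a major 6th above the tonic; a major 6th above B is G#
→ relative minor of B major is G# minor
G# natural minor scale: G# A# B C# D# E F#
= G# minor; 3rd degree = B


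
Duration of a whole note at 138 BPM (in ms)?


Solution.
One quarter-note beat = 60000 / BPM = 60000 / 138 ms
Whole note = 4 × quarter note
Duration = 4 × 60000 / 138 = 240000 / 138
= 1739.1 ms


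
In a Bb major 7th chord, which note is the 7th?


Step by step:
Major 7th chord = root + major 3rd + perfect 5th + major 7th
Seventh chords stack in thirds, so the letter names are B-D-F-A
Root: Bb
Major 3rd above Bb: D
Perfect 5th above Bb: F
Major 7th above Bb: A
The 7th = A


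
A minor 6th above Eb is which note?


Solution.
A 6th spans 6 letter names, so from E we land on C
A minor 6th = 8 semitones above Eb
Spell C at that pitch: Cb
= Cb


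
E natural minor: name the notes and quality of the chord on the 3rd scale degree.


E natural minor scale: E F# G A B C D
Diatonic triad on degree 3 stacks scale notes 3, 5, 7: G B D
G→B = 4 semitones; G→D = 7 semitones → major triad
= G B D (major)


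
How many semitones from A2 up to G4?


Absolute semitone position = octave×12 + chromatic position
A2: 2×12 + 9 = 33
G4: 4×12 + 7 = 55
Difference = 55 - 33 = 22
= 22 semitones


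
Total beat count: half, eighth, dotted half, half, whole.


Beat values:
  half = 2 beats
  eighth = 0.5 beats
  dotted half = 3 beats
  half = 2 beats
  whole = 4 beats
Sum = 2 + 0.5 + 3 + 2 + 4
= 11.5 beats


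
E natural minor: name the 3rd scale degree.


Reasoning:
Natural minor scale pattern: W-H-W-W-H-W-W (2-1-2-2-1-2-2 semitones)
Starting from E:
  E + 2 semitones → F#
  F# + 1 semitone → G
  G + 2 semitones → A
  A + 2 semitones → B
  B + 1 semitone → C
  C + 2 semitones → D
  D + 2 semitones → E
Scale: E F# G A B C D
Degree 3 = G


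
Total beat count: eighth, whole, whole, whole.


Step by step:
Beat values:
  eighth = 0.5 beats
  whole = 4 beats
  whole = 4 beats
  whole = 4 beats
Sum = 0.5 + 4 + 4 + 4
= 12.5 beats


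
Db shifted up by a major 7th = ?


Working:
major 7th: 7 letter names, 11 semitones
Letter: D + 6 → C
Pitch: Db + 11 semitones, spelled as a C → C
= C


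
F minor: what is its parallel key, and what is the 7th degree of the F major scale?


Working:
Parallel keys share the same tonic but differ in mode
F minor → parallel is F major
F major scale: F G A Bb C D E
= F major; 7th degree = E


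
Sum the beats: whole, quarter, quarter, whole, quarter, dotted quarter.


Reasoning:
Beat values:
  whole = 4 beats
  quarter = 1 beat
  quarter = 1 beat
  whole = 4 beats
  quarter = 1 beat
  dotted quarter = 1.5 beats
Sum = 4 + 1 + 1 + 4 + 1 + 1.5
= 12.5 beats


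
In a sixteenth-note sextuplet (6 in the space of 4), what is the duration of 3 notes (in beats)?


Working:
Sextuplet: 6 notes occupy the space of 4 sixteenth notes
Space = 4 × 1/4 = 1 beat
Each sextuplet note = 1 / 6 = 1/6 beats
3 notes = 3 × 1/6 = 1/2
= 1/2 beats


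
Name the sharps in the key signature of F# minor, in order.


Let's work it out.
Sharp minor keys follow the circle of fifths: A(0), E(1), B(2), F#(3), C#(4), G#(5), D#(6), A#(7)
F# minor has 3 sharps
Order of sharps: F# C# G# D# A# E# B# → first 3: F#, C#, G#
= F#, C#, G#


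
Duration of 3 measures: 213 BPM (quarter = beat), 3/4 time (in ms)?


Step by step:
Quarter-note beat duration = 60000 / 213 ms
Beats per measure (3/4) = 3
One measure = 3 × 60000 / 213 = 180000 / 213 ms
3 measures = 3 × 180000 / 213 = 540000 / 213
= 2535.2 ms


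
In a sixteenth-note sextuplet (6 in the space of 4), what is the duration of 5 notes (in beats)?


Let's work it out.
Sextuplet: 6 notes occupy the space of 4 sixteenth notes
Space = 4 × 1/4 = 1 beat
Each sextuplet note = 1 / 6 = 1/6 beats
5 notes = 5 × 1/6 = 5/6
= 5/6 beats


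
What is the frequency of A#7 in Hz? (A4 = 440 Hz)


f = 440 × 2^(n/12) where n = semitones from A4
A#7: 37 semitones from A4
f = 440 × 2^(37/12)
f = 3729.31 Hz


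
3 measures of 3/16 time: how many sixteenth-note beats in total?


Reasoning:
Time signature 3/16: the bottom number 16 means the sixteenth note gets one count
The top number 3 means 3 sixteenth-note beats per measure
Total = 3 × 3 measures
= 9 sixteenth-note beats


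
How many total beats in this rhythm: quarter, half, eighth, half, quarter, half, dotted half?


Working:
Beat values:
  quarter = 1 beat
  half = 2 beats
  eighth = 0.5 beats
  half = 2 beats
  quarter = 1 beat
  half = 2 beats
  dotted half = 3 beats
Sum = 1 + 2 + 0.5 + 2 + 1 + 2 + 3
= 11.5 beats


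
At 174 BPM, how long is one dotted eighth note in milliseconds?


One quarter-note beat = 60000 / BPM = 60000 / 174 ms
Dotted eighth note = 3/4 × quarter note
Duration = 3/4 × 60000 / 174 = 45000 / 174
= 258.6 ms


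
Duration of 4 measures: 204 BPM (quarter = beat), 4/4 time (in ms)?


Let's work it out.
Quarter-note beat duration = 60000 / 204 ms
Beats per measure (4/4) = 4
One measure = 4 × 60000 / 204 = 240000 / 204 ms
4 measures = 4 × 240000 / 204 = 960000 / 204
= 4705.9 ms


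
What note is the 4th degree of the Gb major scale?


Major scale pattern: W-W-H-W-W-W-H (2-2-1-2-2-2-1 semitones)
Starting from Gb:
  Gb + 2 semitones → Ab
  Ab + 2 semitones → Bb
  Bb + 1 semitone → Cb
  Cb + 2 semitones → Db
  Db + 2 semitones → Eb
  Eb + 2 semitones → F
  F + 1 semitone → Gb
Scale: Gb Ab Bb Cb Db Eb F
Degree 4 = Cb


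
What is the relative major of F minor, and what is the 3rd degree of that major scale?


Working:
The relative major shares the key signature and is a minor 3rd above the minor tonic
A minor 3rd above F is Ab
→ relative major of F minor is Ab major
Ab major scale: Ab Bb C Db Eb F G
= Ab major; 3rd degree = C


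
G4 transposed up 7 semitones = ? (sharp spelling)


Step by step:
G4: chromatic position 7 in octave 4 → absolute = 4×12 + 7 = 55
Transpose up 7: 55 + 7 = 62
62 = 5×12 + 2 → D in octave 5
Result = D5


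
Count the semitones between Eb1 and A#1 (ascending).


Solution.
Absolute semitone position = octave×12 + chromatic position
Eb1: 1×12 + 3 = 15
A#1: 1×12 + 10 = 22
Difference = 22 - 15 = 7
= 7 semitones


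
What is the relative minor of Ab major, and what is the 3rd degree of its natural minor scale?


The relative minor shares the major's key signature and starts on its 6th degree
6th degree = a major 6th above the tonic; a major 6th above Ab is F
→ relative minor of Ab major is F minor
F natural minor scale: F G Ab Bb C Db Eb
= F minor; 3rd degree = Ab


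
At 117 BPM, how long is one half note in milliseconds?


One quarter-note beat = 60000 / BPM = 60000 / 117 ms
Half note = 2 × quarter note
Duration = 2 × 60000 / 117 = 120000 / 117
= 1025.6 ms


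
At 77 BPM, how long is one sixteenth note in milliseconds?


Reasoning:
One quarter-note beat = 60000 / BPM = 60000 / 77 ms
Sixteenth note = 1/4 × quarter note
Duration = 1/4 × 60000 / 77 = 15000 / 77
= 194.8 ms


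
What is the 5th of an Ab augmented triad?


Augmented triad = root + major 3rd (4 semitones) + augmented 5th (8 semitones)
A triad on Ab stacks thirds, so the chord tones use letter names A-C-E
Root: Ab
Major 3rd above Ab: C
Augmented 5th above Ab: E
The 5th = E


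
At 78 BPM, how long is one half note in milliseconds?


Reasoning:
One quarter-note beat = 60000 / BPM = 60000 / 78 ms
Half note = 2 × quarter note
Duration = 2 × 60000 / 78 = 120000 / 78
= 1538.5 ms


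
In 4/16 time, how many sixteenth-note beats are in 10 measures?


Working:
Time signature 4/16: the bottom number 16 means the sixteenth note gets one count
The top number 4 means 4 sixteenth-note beats per measure
Total = 4 × 10 measures
= 40 sixteenth-note beats


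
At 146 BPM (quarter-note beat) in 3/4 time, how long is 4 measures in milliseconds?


Working:
Quarter-note beat duration = 60000 / 146 ms
Beats per measure (3/4) = 3
One measure = 3 × 60000 / 146 = 180000 / 146 ms
4 measures = 4 × 180000 / 146 = 720000 / 146
= 4931.5 ms


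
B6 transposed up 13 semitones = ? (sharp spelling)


B6: chromatic position 11 in octave 6 → absolute = 6×12 + 11 = 83
Transpose up 13: 83 + 13 = 96
96 = 8×12 + 0 → C in octave 8
Result = C8


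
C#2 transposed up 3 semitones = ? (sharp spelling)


C#2: chromatic position 1 in octave 2 → absolute = 2×12 + 1 = 25
Transpose up 3: 25 + 3 = 28
28 = 2×12 + 4 → E in octave 2
Result = E2


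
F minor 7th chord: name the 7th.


Solution.
Minor 7th chord = root + minor 3rd + perfect 5th + minor 7th
Seventh chords stack in thirds, so the letter names are F-A-C-E
Root: F
Minor 3rd above F: Ab
Perfect 5th above F: C
Minor 7th above F: Eb
The 7th = Eb


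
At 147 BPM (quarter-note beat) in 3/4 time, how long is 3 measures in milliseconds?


Working:
Quarter-note beat duration = 60000 / 147 ms
Beats per measure (3/4) = 3
One measure = 3 × 60000 / 147 = 180000 / 147 ms
3 measures = 3 × 180000 / 147 = 540000 / 147
= 3673.5 ms


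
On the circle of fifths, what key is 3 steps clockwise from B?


Each clockwise step on the circle of fifths moves up a perfect 5th
From B: B → F#/Gb → Db → Ab
= Ab


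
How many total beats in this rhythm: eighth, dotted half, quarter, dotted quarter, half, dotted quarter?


Working:
Beat values:
  eighth = 0.5 beats
  dotted half = 3 beats
  quarter = 1 beat
  dotted quarter = 1.5 beats
  half = 2 beats
  dotted quarter = 1.5 beats
Sum = 0.5 + 3 + 1 + 1.5 + 2 + 1.5
= 9.5 beats


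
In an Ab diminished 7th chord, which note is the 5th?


Step by step:
Diminished 7th chord = root + minor 3rd + diminished 5th + diminished 7th
Seventh chords stack in thirds, so the letter names are A-C-E-G
Root: Ab
Minor 3rd above Ab: Cb
Diminished 5th above Ab: Ebb
Diminished 7th above Ab: Gbb
The 5th = Ebb


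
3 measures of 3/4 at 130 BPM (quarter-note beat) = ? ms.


Quarter-note beat duration = 60000 / 130 ms
Beats per measure (3/4) = 3
One measure = 3 × 60000 / 130 = 180000 / 130 ms
3 measures = 3 × 180000 / 130 = 540000 / 130
= 4153.8 ms


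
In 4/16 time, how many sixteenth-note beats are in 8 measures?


Time signature 4/16: the bottom number 16 means the sixteenth note gets one count
The top number 4 means 4 sixteenth-note beats per measure
Total = 4 × 8 measures
= 32 sixteenth-note beats


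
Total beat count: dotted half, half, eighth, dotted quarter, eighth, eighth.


Reasoning:
Beat values:
  dotted half = 3 beats
  half = 2 beats
  eighth = 0.5 beats
  dotted quarter = 1.5 beats
  eighth = 0.5 beats
  eighth = 0.5 beats
Sum = 3 + 2 + 0.5 + 1.5 + 0.5 + 0.5
= 8 beats


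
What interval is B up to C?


Reasoning:
Letter names: B → C spans 2 letter names → a 2nd
Semitones: B → C = 1 half-step
A 2nd of 1 semitone is a minor 2nd
= minor 2nd


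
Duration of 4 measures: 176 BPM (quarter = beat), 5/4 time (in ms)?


Step by step:
Quarter-note beat duration = 60000 / 176 ms
Beats per measure (5/4) = 5
One measure = 5 × 60000 / 176 = 300000 / 176 ms
4 measures = 4 × 300000 / 176 = 1200000 / 176
= 6818.2 ms


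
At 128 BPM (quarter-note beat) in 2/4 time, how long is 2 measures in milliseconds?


Solution.
Quarter-note beat duration = 60000 / 128 ms
Beats per measure (2/4) = 2
One measure = 2 × 60000 / 128 = 120000 / 128 ms
2 measures = 2 × 120000 / 128 = 240000 / 128
= 1875.0 ms


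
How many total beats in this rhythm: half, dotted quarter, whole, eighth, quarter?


Beat values:
  half = 2 beats
  dotted quarter = 1.5 beats
  whole = 4 beats
  eighth = 0.5 beats
  quarter = 1 beat
Sum = 2 + 1.5 + 4 + 0.5 + 1
= 9 beats


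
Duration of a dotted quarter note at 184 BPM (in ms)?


Reasoning:
One quarter-note beat = 60000 / BPM = 60000 / 184 ms
Dotted quarter note = 3/2 × quarter note
Duration = 3/2 × 60000 / 184 = 90000 / 184
= 489.1 ms


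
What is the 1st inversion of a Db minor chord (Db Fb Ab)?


Root position: Db Fb Ab
1st inversion: move root up an octave
Bass note: Fb
Notes (bottom to top) = Fb Ab Db


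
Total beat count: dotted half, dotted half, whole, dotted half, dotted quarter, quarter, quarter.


Working:
Beat values:
  dotted half = 3 beats
  dotted half = 3 beats
  whole = 4 beats
  dotted half = 3 beats
  dotted quarter = 1.5 beats
  quarter = 1 beat
  quarter = 1 beat
Sum = 3 + 3 + 4 + 3 + 1.5 + 1 + 1
= 16.5 beats


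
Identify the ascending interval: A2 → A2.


Letter names: A → A spans 1 letter name → a unison
Semitones: A2 → A2 = 0 half-steps
A unison of 0 semitones is a perfect unison
= perfect unison


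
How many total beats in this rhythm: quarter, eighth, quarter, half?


Working:
Beat values:
  quarter = 1 beat
  eighth = 0.5 beats
  quarter = 1 beat
  half = 2 beats
Sum = 1 + 0.5 + 1 + 2
= 4.5 beats


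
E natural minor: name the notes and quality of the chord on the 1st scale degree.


E natural minor scale: E F# G A B C D
Diatonic triad on degree 1 stacks scale notes 1, 3, 5: E G B
E→G = 3 semitones; E→B = 7 semitones → minor triad
= E G B (minor)


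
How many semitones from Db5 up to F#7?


Absolute semitone position = octave×12 + chromatic position
Db5: 5×12 + 1 = 61
F#7: 7×12 + 6 = 90
Difference = 90 - 61 = 29
= 29 semitones


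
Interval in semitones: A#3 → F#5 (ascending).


Step by step:
Absolute semitone position = octave×12 + chromatic position
A#3: 3×12 + 10 = 46
F#5: 5×12 + 6 = 66
Difference = 66 - 46 = 20
= 20 semitones


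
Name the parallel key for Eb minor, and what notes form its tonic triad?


Parallel keys share the same tonic but differ in mode
Eb minor → parallel is Eb major
Tonic triad of Eb major = Eb G Bb
= Eb major; triad = Eb G Bb


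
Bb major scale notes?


Reasoning:
Major scale pattern: W-W-H-W-W-W-H (2-2-1-2-2-2-1 semitones)
Starting from Bb:
  Bb + 2 semitones → C
  C + 2 semitones → D
  D + 1 semitone → Eb
  Eb + 2 semitones → F
  F + 2 semitones → G
  G + 2 semitones → A
  A + 1 semitone → Bb
Scale = Bb C D Eb F G A


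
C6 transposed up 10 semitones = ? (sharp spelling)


C6: chromatic position 0 in octave 6 → absolute = 6×12 + 0 = 72
Transpose up 10: 72 + 10 = 82
82 = 6×12 + 10 → A# in octave 6
Result = A#6


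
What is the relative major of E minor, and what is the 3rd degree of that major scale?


The relative major shares the key signature and is a minor 3rd above the minor tonic
A minor 3rd above E is G
→ relative major of E minor is G major
G major scale: G A B C D E F#
= G major; 3rd degree = B


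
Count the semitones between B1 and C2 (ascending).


Absolute semitone position = octave×12 + chromatic position
B1: 1×12 + 11 = 23
C2: 2×12 + 0 = 24
Difference = 24 - 23 = 1
= 1 semitone


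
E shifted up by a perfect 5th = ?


Step by step:
perfect 5th: 5 letter names, 7 semitones
Letter: E + 4 → B
Pitch: E + 7 semitones, spelled as a B → B
= B


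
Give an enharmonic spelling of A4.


Working:
Enharmonic notes sound the same pitch but are spelled with different letter names
A and G## name the same pitch class
= G##4


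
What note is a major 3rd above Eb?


A 3rd spans 3 letter names, so from E we land on G
A major 3rd = 4 semitones above Eb
Spell G at that pitch: G
= G


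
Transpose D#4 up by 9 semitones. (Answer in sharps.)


Reasoning:
D#4: chromatic position 3 in octave 4 → absolute = 4×12 + 3 = 51
Transpose up 9: 51 + 9 = 60
60 = 5×12 + 0 → C in octave 5
Result = C5


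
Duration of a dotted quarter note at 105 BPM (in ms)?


Step by step:
One quarter-note beat = 60000 / BPM = 60000 / 105 ms
Dotted quarter note = 3/2 × quarter note
Duration = 3/2 × 60000 / 105 = 90000 / 105
= 857.1 ms


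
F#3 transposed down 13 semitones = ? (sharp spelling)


Step by step:
F#3: chromatic position 6 in octave 3 → absolute = 3×12 + 6 = 42
Transpose down 13: 42 - 13 = 29
29 = 2×12 + 5 → F in octave 2
Result = F2


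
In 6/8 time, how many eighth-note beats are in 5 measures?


Reasoning:
Time signature 6/8: the bottom number 8 means the eighth note gets one count
The top number 6 means 6 eighth-note beats per measure
Total = 6 × 5 measures
= 30 eighth-note beats


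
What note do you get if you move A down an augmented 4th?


Working:
augmented 4th: 4 letter names, 6 semitones
Letter: A - 3 → E
Pitch: A - 6 semitones, spelled as an E → Eb
= Eb


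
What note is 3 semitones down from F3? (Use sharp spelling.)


Working:
F3: chromatic position 5 in octave 3 → absolute = 3×12 + 5 = 41
Transpose down 3: 41 - 3 = 38
38 = 3×12 + 2 → D in octave 3
Result = D3


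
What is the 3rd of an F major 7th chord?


Major 7th chord = root + major 3rd + perfect 5th + major 7th
Seventh chords stack in thirds, so the letter names are F-A-C-E
Root: F
Major 3rd above F: A
Perfect 5th above F: C
Major 7th above F: E
The 3rd = A


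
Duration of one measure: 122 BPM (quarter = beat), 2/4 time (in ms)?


Reasoning:
Quarter-note beat duration = 60000 / 122 ms
Beats per measure (2/4) = 2
One measure = 2 × 60000 / 122 = 120000 / 122 ms
= 983.6 ms


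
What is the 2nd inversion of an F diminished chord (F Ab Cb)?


Root position: F Ab Cb
2nd inversion: move root and 3rd up an octave
Bass note: Cb
Notes (bottom to top) = Cb F Ab


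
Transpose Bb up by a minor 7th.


Step by step:
minor 7th: 7 letter names, 10 semitones
Letter: B + 6 → A
Pitch: Bb + 10 semitones, spelled as an A → Ab
= Ab


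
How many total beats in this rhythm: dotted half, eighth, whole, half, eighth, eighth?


Solution.
Beat values:
  dotted half = 3 beats
  eighth = 0.5 beats
  whole = 4 beats
  half = 2 beats
  eighth = 0.5 beats
  eighth = 0.5 beats
Sum = 3 + 0.5 + 4 + 2 + 0.5 + 0.5
= 10.5 beats


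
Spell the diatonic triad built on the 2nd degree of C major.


Solution.
C major scale: C D E F G A B
Diatonic triad on degree 2 stacks scale notes 2, 4, 6: D F A
D→F = 3 semitones; D→A = 7 semitones → minor triad
= D F A (minor)


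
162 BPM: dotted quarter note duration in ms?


One quarter-note beat = 60000 / BPM = 60000 / 162 ms
Dotted quarter note = 3/2 × quarter note
Duration = 3/2 × 60000 / 162 = 90000 / 162
= 555.6 ms


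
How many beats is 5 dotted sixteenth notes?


Base sixteenth note = 1/4 beats
Dot 1 adds half the previous value: +1/8
One dotted sixteenth = 1/4 + 1/8 = 3/8
5 of them = 5 × 3/8 = 15/8
= 15/8 beats


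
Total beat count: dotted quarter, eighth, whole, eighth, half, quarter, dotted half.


Beat values:
  dotted quarter = 1.5 beats
  eighth = 0.5 beats
  whole = 4 beats
  eighth = 0.5 beats
  half = 2 beats
  quarter = 1 beat
  dotted half = 3 beats
Sum = 1.5 + 0.5 + 4 + 0.5 + 2 + 1 + 3
= 12.5 beats


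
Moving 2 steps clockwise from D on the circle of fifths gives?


Step by step:
Each clockwise step on the circle of fifths moves up a perfect 5th
From D: D → A → E
= E


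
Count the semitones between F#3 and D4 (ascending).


Let's work it out.
Absolute semitone position = octave×12 + chromatic position
F#3: 3×12 + 6 = 42
D4: 4×12 + 2 = 50
Difference = 50 - 42 = 8
= 8 semitones


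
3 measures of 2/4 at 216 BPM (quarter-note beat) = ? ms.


Quarter-note beat duration = 60000 / 216 ms
Beats per measure (2/4) = 2
One measure = 2 × 60000 / 216 = 120000 / 216 ms
3 measures = 3 × 120000 / 216 = 360000 / 216
= 1666.7 ms


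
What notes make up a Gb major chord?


Solution.
Major triad = root + major 3rd (4 semitones) + perfect 5th (7 semitones)
A triad on Gb stacks thirds, so the chord tones use letter names G-B-D
Root: Gb
Major 3rd above Gb: Bb
Perfect 5th above Gb: Db
Chord = Gb Bb Db


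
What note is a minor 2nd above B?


Working:
A 2nd spans 2 letter names, so from B we land on C
A minor 2nd = 1 semitone above B
Spell C at that pitch: C
= C


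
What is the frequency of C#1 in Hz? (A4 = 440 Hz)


Working:
f = 440 × 2^(n/12) where n = semitones from A4
C#1: -44 semitones from A4
f = 440 × 2^(-44/12)
f = 34.65 Hz


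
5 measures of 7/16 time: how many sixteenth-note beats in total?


Working:
Time signature 7/16: the bottom number 16 means the sixteenth note gets one count
The top number 7 means 7 sixteenth-note beats per measure
Total = 7 × 5 measures
= 35 sixteenth-note beats


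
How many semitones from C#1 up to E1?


Solution.
Absolute semitone position = octave×12 + chromatic position
C#1: 1×12 + 1 = 13
E1: 1×12 + 4 = 16
Difference = 16 - 13 = 3
= 3 semitones


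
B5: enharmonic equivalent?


Step by step:
Enharmonic notes sound the same pitch but are spelled with different letter names
B and A## name the same pitch class
= A##5


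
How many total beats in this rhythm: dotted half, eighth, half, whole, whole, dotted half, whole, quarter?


Let's work it out.
Beat values:
  dotted half = 3 beats
  eighth = 0.5 beats
  half = 2 beats
  whole = 4 beats
  whole = 4 beats
  dotted half = 3 beats
  whole = 4 beats
  quarter = 1 beat
Sum = 3 + 0.5 + 2 + 4 + 4 + 3 + 4 + 1
= 21.5 beats


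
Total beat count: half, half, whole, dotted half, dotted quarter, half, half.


Let's work it out.
Beat values:
  half = 2 beats
  half = 2 beats
  whole = 4 beats
  dotted half = 3 beats
  dotted quarter = 1.5 beats
  half = 2 beats
  half = 2 beats
Sum = 2 + 2 + 4 + 3 + 1.5 + 2 + 2
= 16.5 beats


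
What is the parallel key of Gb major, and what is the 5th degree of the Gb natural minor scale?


Parallel keys share the same tonic but differ in mode
Gb major → parallel is Gb minor
Gb natural minor scale: Gb Ab Bbb Cb Db Ebb Fb
= Gb minor; 5th degree = Db


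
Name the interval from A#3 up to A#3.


Letter names: A → A spans 1 letter name → a unison
Semitones: A#3 → A#3 = 0 half-steps
A unison of 0 semitones is a perfect unison
= perfect unison


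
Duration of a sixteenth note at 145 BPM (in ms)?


Solution.
One quarter-note beat = 60000 / BPM = 60000 / 145 ms
Sixteenth note = 1/4 × quarter note
Duration = 1/4 × 60000 / 145 = 15000 / 145
= 103.4 ms


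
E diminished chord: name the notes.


Diminished triad = root + minor 3rd (3 semitones) + diminished 5th (6 semitones)
A triad on E stacks thirds, so the chord tones use letter names E-G-B
Root: E
Minor 3rd above E: G
Diminished 5th above E: Bb
Chord = E G Bb


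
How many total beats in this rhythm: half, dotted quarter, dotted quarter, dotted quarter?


Solution.
Beat values:
  half = 2 beats
  dotted quarter = 1.5 beats
  dotted quarter = 1.5 beats
  dotted quarter = 1.5 beats
Sum = 2 + 1.5 + 1.5 + 1.5
= 6.5 beats


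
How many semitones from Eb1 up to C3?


Step by step:
Absolute semitone position = octave×12 + chromatic position
Eb1: 1×12 + 3 = 15
C3: 3×12 + 0 = 36
Difference = 36 - 15 = 21
= 21 semitones


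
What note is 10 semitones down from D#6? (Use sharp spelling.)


Solution.
D#6: chromatic position 3 in octave 6 → absolute = 6×12 + 3 = 75
Transpose down 10: 75 - 10 = 65
65 = 5×12 + 5 → F in octave 5
Result = F5


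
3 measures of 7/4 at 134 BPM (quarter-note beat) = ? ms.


Step by step:
Quarter-note beat duration = 60000 / 134 ms
Beats per measure (7/4) = 7
One measure = 7 × 60000 / 134 = 420000 / 134 ms
3 measures = 3 × 420000 / 134 = 1260000 / 134
= 9403.0 ms


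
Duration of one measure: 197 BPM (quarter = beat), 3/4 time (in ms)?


Reasoning:
Quarter-note beat duration = 60000 / 197 ms
Beats per measure (3/4) = 3
One measure = 3 × 60000 / 197 = 180000 / 197 ms
= 913.7 ms


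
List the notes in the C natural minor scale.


Solution.
Natural minor scale pattern: W-H-W-W-H-W-W (2-1-2-2-1-2-2 semitones)
Starting from C:
  C + 2 semitones → D
  D + 1 semitone → Eb
  Eb + 2 semitones → F
  F + 2 semitones → G
  G + 1 semitone → Ab
  Ab + 2 semitones → Bb
  Bb + 2 semitones → C
Scale = C D Eb F G Ab Bb


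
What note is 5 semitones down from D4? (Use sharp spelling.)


D4: chromatic position 2 in octave 4 → absolute = 4×12 + 2 = 50
Transpose down 5: 50 - 5 = 45
45 = 3×12 + 9 → A in octave 3
Result = A3


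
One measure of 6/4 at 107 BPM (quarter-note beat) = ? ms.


Quarter-note beat duration = 60000 / 107 ms
Beats per measure (6/4) = 6
One measure = 6 × 60000 / 107 = 360000 / 107 ms
= 3364.5 ms


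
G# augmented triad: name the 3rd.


Reasoning:
Augmented triad = root + major 3rd (4 semitones) + augmented 5th (8 semitones)
A triad on G# stacks thirds, so the chord tones use letter names G-B-D
Root: G#
Major 3rd above G#: B#
Augmented 5th above G#: D##
The 3rd = B#


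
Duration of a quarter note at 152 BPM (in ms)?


One quarter-note beat = 60000 / BPM = 60000 / 152 ms
Duration = 60000 / 152
= 394.7 ms


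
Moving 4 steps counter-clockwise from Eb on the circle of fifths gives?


Step by step:
Each counter-clockwise step moves down a perfect 5th (= up a perfect 4th)
From Eb: Eb → Ab → Db → F#/Gb → B
= B


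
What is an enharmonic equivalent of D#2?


Reasoning:
Enharmonic notes sound the same pitch but are spelled with different letter names
D# and Eb name the same pitch class
= Eb2


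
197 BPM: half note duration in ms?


One quarter-note beat = 60000 / BPM = 60000 / 197 ms
Half note = 2 × quarter note
Duration = 2 × 60000 / 197 = 120000 / 197
= 609.1 ms


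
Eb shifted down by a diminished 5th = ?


Solution.
diminished 5th: 5 letter names, 6 semitones
Letter: E - 4 → A
Pitch: Eb - 6 semitones, spelled as an A → A
= A


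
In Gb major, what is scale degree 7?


Reasoning:
Major scale pattern: W-W-H-W-W-W-H (2-2-1-2-2-2-1 semitones)
Starting from Gb:
  Gb + 2 semitones → Ab
  Ab + 2 semitones → Bb
  Bb + 1 semitone → Cb
  Cb + 2 semitones → Db
  Db + 2 semitones → Eb
  Eb + 2 semitones → F
  F + 1 semitone → Gb
Scale: Gb Ab Bb Cb Db Eb F
Degree 7 = F


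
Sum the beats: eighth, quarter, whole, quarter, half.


Let's work it out.
Beat values:
  eighth = 0.5 beats
  quarter = 1 beat
  whole = 4 beats
  quarter = 1 beat
  half = 2 beats
Sum = 0.5 + 1 + 4 + 1 + 2
= 8.5 beats


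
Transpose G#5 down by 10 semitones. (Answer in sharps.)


G#5: chromatic position 8 in octave 5 → absolute = 5×12 + 8 = 68
Transpose down 10: 68 - 10 = 58
58 = 4×12 + 10 → A# in octave 4
Result = A#4


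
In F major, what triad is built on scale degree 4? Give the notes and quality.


F major scale: F G A Bb C D E
Diatonic triad on degree 4 stacks scale notes 4, 6, 1: Bb D F
Bb→D = 4 semitones; Bb→F = 7 semitones → major triad
= Bb D F (major)


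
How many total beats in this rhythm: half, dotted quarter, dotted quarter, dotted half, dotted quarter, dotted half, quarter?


Working:
Beat values:
  half = 2 beats
  dotted quarter = 1.5 beats
  dotted quarter = 1.5 beats
  dotted half = 3 beats
  dotted quarter = 1.5 beats
  dotted half = 3 beats
  quarter = 1 beat
Sum = 2 + 1.5 + 1.5 + 3 + 1.5 + 3 + 1
= 13.5 beats


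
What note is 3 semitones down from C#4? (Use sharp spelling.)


C#4: chromatic position 1 in octave 4 → absolute = 4×12 + 1 = 49
Transpose down 3: 49 - 3 = 46
46 = 3×12 + 10 → A# in octave 3
Result = A#3


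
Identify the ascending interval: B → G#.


Letter names: B → G spans 6 letter names → a 6th
Semitones: B → G# = 9 half-steps
A 6th of 9 semitones is a major 6th
= major 6th


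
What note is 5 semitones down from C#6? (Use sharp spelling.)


C#6: chromatic position 1 in octave 6 → absolute = 6×12 + 1 = 73
Transpose down 5: 73 - 5 = 68
68 = 5×12 + 8 → G# in octave 5
Result = G#5


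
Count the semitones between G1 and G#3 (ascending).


Working:
Absolute semitone position = octave×12 + chromatic position
G1: 1×12 + 7 = 19
G#3: 3×12 + 8 = 44
Difference = 44 - 19 = 25
= 25 semitones


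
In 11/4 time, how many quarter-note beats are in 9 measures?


Working:
Time signature 11/4: the bottom number 4 means the quarter note gets one count
The top number 11 means 11 quarter-note beats per measure
Total = 11 × 9 measures
= 99 quarter-note beats


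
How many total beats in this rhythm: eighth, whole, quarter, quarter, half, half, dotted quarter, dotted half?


Reasoning:
Beat values:
  eighth = 0.5 beats
  whole = 4 beats
  quarter = 1 beat
  quarter = 1 beat
  half = 2 beats
  half = 2 beats
  dotted quarter = 1.5 beats
  dotted half = 3 beats
Sum = 0.5 + 4 + 1 + 1 + 2 + 2 + 1.5 + 3
= 15 beats


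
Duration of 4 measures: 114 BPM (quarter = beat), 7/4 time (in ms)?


Quarter-note beat duration = 60000 / 114 ms
Beats per measure (7/4) = 7
One measure = 7 × 60000 / 114 = 420000 / 114 ms
4 measures = 4 × 420000 / 114 = 1680000 / 114
= 14736.8 ms


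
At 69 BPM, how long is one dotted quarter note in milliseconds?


Solution.
One quarter-note beat = 60000 / BPM = 60000 / 69 ms
Dotted quarter note = 3/2 × quarter note
Duration = 3/2 × 60000 / 69 = 90000 / 69
= 1304.3 ms


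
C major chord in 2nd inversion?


Root position: C E G
2nd inversion: move root and 3rd up an octave
Bass note: G
Notes (bottom to top) = G C E


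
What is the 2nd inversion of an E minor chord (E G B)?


Step by step:
Root position: E G B
2nd inversion: move root and 3rd up an octave
Bass note: B
Notes (bottom to top) = B E G


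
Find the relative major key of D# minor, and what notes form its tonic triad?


Reasoning:
The relative major shares the key signature and is a minor 3rd above the minor tonic
A minor 3rd above D# is F#
→ relative major of D# minor is F# major
Tonic triad of F# major = root + major 3rd + perfect 5th = F# A# C#
= F# major; triad = F# A# C#


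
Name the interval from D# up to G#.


Letter names: D → G spans 4 letter names → a 4th
Semitones: D# → G# = 5 half-steps
A 4th of 5 semitones is a perfect 4th
= perfect 4th


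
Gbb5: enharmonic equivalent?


Reasoning:
Enharmonic notes sound the same pitch but are spelled with different letter names
Gbb and F name the same pitch class
= F5


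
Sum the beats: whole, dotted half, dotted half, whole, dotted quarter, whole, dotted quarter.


Solution.
Beat values:
  whole = 4 beats
  dotted half = 3 beats
  dotted half = 3 beats
  whole = 4 beats
  dotted quarter = 1.5 beats
  whole = 4 beats
  dotted quarter = 1.5 beats
Sum = 4 + 3 + 3 + 4 + 1.5 + 4 + 1.5
= 21 beats


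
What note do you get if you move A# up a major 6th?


major 6th: 6 letter names, 9 semitones
Letter: A + 5 → F
Pitch: A# + 9 semitones, spelled as an F → F##
= F##


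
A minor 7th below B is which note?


Step by step:
A 7th spans 7 letter names, so from B we land on C
A minor 7th = 10 semitones below B
Spell C at that pitch: C#
= C#


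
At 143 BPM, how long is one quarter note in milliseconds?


One quarter-note beat = 60000 / BPM = 60000 / 143 ms
Duration = 60000 / 143
= 419.6 ms


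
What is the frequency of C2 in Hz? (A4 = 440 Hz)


f = 440 × 2^(n/12) where n = semitones from A4
C2: -33 semitones from A4
f = 440 × 2^(-33/12)
f = 65.41 Hz


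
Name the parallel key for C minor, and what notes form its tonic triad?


Parallel keys share the same tonic but differ in mode
C minor → parallel is C major
Tonic triad of C major = C E G
= C major; triad = C E G


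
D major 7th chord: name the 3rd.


Reasoning:
Major 7th chord = root + major 3rd + perfect 5th + major 7th
Seventh chords stack in thirds, so the letter names are D-F-A-C
Root: D
Major 3rd above D: F#
Perfect 5th above D: A
Major 7th above D: C#
The 3rd = F#


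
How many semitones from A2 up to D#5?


Solution.
Absolute semitone position = octave×12 + chromatic position
A2: 2×12 + 9 = 33
D#5: 5×12 + 3 = 63
Difference = 63 - 33 = 30
= 30 semitones


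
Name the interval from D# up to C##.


Letter names: D → C spans 7 letter names → a 7th
Semitones: D# → C## = 11 half-steps
A 7th of 11 semitones is a major 7th
= major 7th


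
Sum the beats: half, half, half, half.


Step by step:
Beat values:
  half = 2 beats
  half = 2 beats
  half = 2 beats
  half = 2 beats
Sum = 2 + 2 + 2 + 2
= 8 beats


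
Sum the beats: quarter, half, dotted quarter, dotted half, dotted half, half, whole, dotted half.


Working:
Beat values:
  quarter = 1 beat
  half = 2 beats
  dotted quarter = 1.5 beats
  dotted half = 3 beats
  dotted half = 3 beats
  half = 2 beats
  whole = 4 beats
  dotted half = 3 beats
Sum = 1 + 2 + 1.5 + 3 + 3 + 2 + 4 + 3
= 19.5 beats


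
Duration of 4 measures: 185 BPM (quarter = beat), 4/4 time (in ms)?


Let's work it out.
Quarter-note beat duration = 60000 / 185 ms
Beats per measure (4/4) = 4
One measure = 4 × 60000 / 185 = 240000 / 185 ms
4 measures = 4 × 240000 / 185 = 960000 / 185
= 5189.2 ms


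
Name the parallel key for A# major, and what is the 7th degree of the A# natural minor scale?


Reasoning:
Parallel keys share the same tonic but differ in mode
A# major → parallel is A# minor
A# natural minor scale: A# B# C# D# E# F# G#
= A# minor; 7th degree = G#
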